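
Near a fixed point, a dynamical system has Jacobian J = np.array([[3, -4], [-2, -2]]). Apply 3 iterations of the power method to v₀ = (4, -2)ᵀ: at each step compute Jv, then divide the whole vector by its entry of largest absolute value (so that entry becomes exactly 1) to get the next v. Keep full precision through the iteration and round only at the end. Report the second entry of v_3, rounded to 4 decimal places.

Jv0 = (20.00000, -4.00000); divide by 20.00000 → v1 = (1.00000, -0.20000)
Jv1 = (3.80000, -1.60000); divide by 3.80000 → v2 = (1.00000, -0.42105)
Jv2 = (4.68421, -1.15789); divide by 4.68421 → v3 = (1.00000, -0.24719)
Requested entry of v3: -88/356 = -0.2472

-0.2472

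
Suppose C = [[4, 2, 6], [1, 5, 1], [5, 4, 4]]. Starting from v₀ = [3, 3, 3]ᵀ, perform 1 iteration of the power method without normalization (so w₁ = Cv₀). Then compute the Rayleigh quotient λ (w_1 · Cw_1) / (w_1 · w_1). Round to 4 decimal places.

10.8287

w1 = Cv₀ = (4·3 + 2·3 + 6·3; 1·3 + 5·3 + 1·3; 5·3 + 4·3 + 4·3) = (36, 21, 39)
Cw1 = (420, 180, 420)
w1·Cw1 = 36·420 + 21·180 + 39·420 = 35280; w1·w1 = 36·36 + 21·21 + 39·39 = 3258
λ ≈ 35280/3258 = 10.8287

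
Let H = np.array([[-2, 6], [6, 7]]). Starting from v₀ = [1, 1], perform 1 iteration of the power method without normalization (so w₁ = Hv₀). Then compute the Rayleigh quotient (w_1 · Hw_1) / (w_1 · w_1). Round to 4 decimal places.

w1 = Hv₀ = ((-2)·1 + 6·1; 6·1 + 7·1) = (4, 13)
Hw1 = (70, 115)
w1·Hw1 = 4·70 + 13·115 = 1775; w1·w1 = 4·4 + 13·13 = 185
λ ≈ 1775/185 = 9.5946

λ ≈ 9.5946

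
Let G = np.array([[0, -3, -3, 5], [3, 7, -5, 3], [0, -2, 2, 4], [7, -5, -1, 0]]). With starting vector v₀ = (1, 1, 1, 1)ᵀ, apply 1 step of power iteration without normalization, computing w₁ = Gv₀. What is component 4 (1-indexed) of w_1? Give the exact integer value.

w1 = Gv₀ = (-1, 8, 4, 1)
The requested component of w1 is 1.

1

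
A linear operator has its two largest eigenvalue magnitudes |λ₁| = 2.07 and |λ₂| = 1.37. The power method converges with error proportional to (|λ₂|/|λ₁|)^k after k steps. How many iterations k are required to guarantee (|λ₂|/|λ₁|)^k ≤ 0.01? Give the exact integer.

|λ₂/λ₁| = 1.37/2.07 = 0.66184
Need k ≥ ln(0.01) / ln(0.66184) = -4.6052 / -0.4127 ≈ 11.158
Smallest integer k satisfying the bound: 12

12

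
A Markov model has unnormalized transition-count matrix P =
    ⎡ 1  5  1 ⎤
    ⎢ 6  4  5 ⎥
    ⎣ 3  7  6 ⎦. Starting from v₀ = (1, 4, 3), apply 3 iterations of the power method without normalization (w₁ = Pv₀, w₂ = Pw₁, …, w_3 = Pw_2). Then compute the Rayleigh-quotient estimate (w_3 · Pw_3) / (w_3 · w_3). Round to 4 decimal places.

w1 = Pv₀ = (24, 37, 49)
w2 = Pw1 = (258, 537, 625)
w3 = Pw2 = (3568, 6821, 8283)
Pw3 = (45956, 90107, 108149)
w3·Pw3 = 3568·45956 + 6821·90107 + 8283·108149 = 1674389022; w3·w3 = 3568·3568 + 6821·6821 + 8283·8283 = 127864754
λ ≈ 1674389022/127864754 = 13.0950

13.0950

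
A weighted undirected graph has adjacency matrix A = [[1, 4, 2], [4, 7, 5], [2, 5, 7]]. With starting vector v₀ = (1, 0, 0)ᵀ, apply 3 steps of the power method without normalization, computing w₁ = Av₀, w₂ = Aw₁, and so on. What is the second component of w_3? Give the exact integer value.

w1 = Av₀ = (1·1 + 4·0 + 2·0; 4·1 + 7·0 + 5·0; 2·1 + 5·0 + 7·0) = (1, 4, 2)
w2 = Aw1 = (1·1 + 4·4 + 2·2; 4·1 + 7·4 + 5·2; 2·1 + 5·4 + 7·2) = (21, 42, 36)
w3 = Aw2 = (261, 558, 504)
The requested component of w3 is 558.

558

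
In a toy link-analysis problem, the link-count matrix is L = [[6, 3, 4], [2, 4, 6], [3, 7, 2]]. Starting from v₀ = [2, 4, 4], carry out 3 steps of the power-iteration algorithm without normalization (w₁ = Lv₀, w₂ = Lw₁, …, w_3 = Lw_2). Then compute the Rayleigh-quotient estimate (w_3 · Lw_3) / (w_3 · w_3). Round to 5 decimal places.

12.29202

w1 = Lv₀ = (6·2 + 3·4 + 4·4; 2·2 + 4·4 + 6·4; 3·2 + 7·4 + 2·4) = (40, 44, 42)
w2 = Lw1 = (6·40 + 3·44 + 4·42; 2·40 + 4·44 + 6·42; 3·40 + 7·44 + 2·42) = (540, 508, 512)
w3 = Lw2 = (6812, 6184, 6200)
Lw3 = (84224, 75560, 76124)
w3·Lw3 = 6812·84224 + 6184·75560 + 6200·76124 = 1512965728; w3·w3 = 6812·6812 + 6184·6184 + 6200·6200 = 123085200
λ ≈ 1512965728/123085200 = 12.29202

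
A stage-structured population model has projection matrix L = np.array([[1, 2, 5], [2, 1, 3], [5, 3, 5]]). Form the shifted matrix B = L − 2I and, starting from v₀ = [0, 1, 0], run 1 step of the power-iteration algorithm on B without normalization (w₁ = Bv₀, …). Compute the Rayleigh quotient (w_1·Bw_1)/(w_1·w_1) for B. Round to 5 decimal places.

B = L − 2I has rows (-1, 2, 5); (2, -1, 3); (5, 3, 3)
w1 = Bv₀ = (2, -1, 3)
Bw1 = (11, 14, 16)
w1·Bw1 = 56; w1·w1 = 14; μ ≈ 56/14 = 4.00000

μ ≈ 4.00000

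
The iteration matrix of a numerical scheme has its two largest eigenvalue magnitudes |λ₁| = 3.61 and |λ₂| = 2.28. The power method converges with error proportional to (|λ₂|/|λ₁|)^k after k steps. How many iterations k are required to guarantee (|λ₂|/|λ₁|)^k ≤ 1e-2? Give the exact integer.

11

|λ₂/λ₁| = 2.28/3.61 = 0.63158
Need k ≥ ln(1e-2) / ln(0.63158) = -4.6052 / -0.4595 ≈ 10.021
Smallest integer k satisfying the bound: 11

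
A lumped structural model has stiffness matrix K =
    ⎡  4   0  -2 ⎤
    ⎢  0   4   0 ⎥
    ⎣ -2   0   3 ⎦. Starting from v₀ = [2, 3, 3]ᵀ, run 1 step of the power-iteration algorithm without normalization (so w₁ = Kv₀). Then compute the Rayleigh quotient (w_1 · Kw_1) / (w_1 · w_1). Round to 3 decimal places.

3.624

w1 = Kv₀ = (2, 12, 5)
Kw1 = (-2, 48, 11)
w1·Kw1 = 2·(-2) + 12·48 + 5·11 = 627; w1·w1 = 2·2 + 12·12 + 5·5 = 173
λ ≈ 627/173 = 3.624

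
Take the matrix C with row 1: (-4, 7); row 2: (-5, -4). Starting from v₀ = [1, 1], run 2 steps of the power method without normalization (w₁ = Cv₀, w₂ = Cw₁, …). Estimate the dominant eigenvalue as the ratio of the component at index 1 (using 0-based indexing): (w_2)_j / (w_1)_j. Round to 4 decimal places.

-2.3333

w1 = Cv₀ = (3, -9)
w2 = Cw1 = (-75, 21)
Ratio at component: 21 / -9 = -2.3333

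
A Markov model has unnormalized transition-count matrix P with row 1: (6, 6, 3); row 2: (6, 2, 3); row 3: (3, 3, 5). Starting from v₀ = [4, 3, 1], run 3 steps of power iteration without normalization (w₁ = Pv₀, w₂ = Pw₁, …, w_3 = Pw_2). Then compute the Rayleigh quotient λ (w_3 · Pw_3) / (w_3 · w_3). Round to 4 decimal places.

w1 = Pv₀ = (45, 33, 26)
w2 = Pw1 = (546, 414, 364)
w3 = Pw2 = (6852, 5196, 4700)
Pw3 = (86388, 65604, 59644)
w3·Pw3 = 6852·86388 + 5196·65604 + 4700·59644 = 1213135760; w3·w3 = 6852·6852 + 5196·5196 + 4700·4700 = 96038320
λ ≈ 1213135760/96038320 = 12.6318

12.6318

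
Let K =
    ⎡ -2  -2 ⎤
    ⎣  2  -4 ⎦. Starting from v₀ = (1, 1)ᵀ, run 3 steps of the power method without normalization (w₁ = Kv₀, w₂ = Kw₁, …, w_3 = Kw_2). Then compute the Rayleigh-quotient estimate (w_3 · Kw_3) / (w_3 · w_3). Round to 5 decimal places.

-3.00000

w1 = Kv₀ = (-4, -2)
w2 = Kw1 = (12, 0)
w3 = Kw2 = (-24, 24)
Kw3 = (0, -144)
w3·Kw3 = (-24)·0 + 24·(-144) = -3456; w3·w3 = (-24)·(-24) + 24·24 = 1152
λ ≈ -3456/1152 = -3.00000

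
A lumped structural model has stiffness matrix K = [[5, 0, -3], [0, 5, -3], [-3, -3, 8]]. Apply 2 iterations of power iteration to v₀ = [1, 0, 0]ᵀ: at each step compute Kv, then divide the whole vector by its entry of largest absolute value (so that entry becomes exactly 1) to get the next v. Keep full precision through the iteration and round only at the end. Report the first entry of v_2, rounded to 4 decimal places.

Kv0 = (5.00000, 0.00000, -3.00000); divide by 5.00000 → v1 = (1.00000, 0.00000, -0.60000)
Kv1 = (6.80000, 1.80000, -7.80000); divide by -7.80000 → v2 = (-0.87179, -0.23077, 1.00000)
Requested entry of v2: 34/-39 = -0.8718

-0.8718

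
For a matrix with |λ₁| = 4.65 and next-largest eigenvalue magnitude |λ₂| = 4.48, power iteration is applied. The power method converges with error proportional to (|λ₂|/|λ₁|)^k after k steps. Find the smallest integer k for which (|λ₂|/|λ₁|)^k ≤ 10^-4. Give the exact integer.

|λ₂/λ₁| = 4.48/4.65 = 0.96344
Need k ≥ ln(10^-4) / ln(0.96344) = -9.2103 / -0.0372 ≈ 247.296
Smallest integer k satisfying the bound: 248

248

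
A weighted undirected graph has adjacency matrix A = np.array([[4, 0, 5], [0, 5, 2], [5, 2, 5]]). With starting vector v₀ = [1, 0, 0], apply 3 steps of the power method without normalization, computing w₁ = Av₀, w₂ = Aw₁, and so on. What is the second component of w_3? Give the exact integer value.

w1 = Av₀ = (4·1 + 0·0 + 5·0; 0·1 + 5·0 + 2·0; 5·1 + 2·0 + 5·0) = (4, 0, 5)
w2 = Aw1 = (4·4 + 0·0 + 5·5; 0·4 + 5·0 + 2·5; 5·4 + 2·0 + 5·5) = (41, 10, 45)
w3 = Aw2 = (389, 140, 450)
The requested component of w3 is 140.

140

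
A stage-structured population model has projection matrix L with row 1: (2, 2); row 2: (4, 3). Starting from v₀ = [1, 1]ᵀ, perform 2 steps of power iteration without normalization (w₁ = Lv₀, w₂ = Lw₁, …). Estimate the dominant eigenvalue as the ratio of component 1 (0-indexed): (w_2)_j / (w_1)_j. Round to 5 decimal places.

λ ≈ 5.28571

w1 = Lv₀ = (2·1 + 2·1; 4·1 + 3·1) = (4, 7)
w2 = Lw1 = (2·4 + 2·7; 4·4 + 3·7) = (22, 37)
Ratio at component: 37 / 7 = 5.28571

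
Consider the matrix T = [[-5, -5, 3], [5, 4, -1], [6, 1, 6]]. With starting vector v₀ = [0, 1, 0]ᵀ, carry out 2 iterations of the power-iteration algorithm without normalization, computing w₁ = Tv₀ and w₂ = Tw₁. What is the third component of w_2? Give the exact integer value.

-20

w1 = Tv₀ = ((-5)·0 + (-5)·1 + 3·0; 5·0 + 4·1 + (-1)·0; 6·0 + 1·1 + 6·0) = (-5, 4, 1)
w2 = Tw1 = ((-5)·(-5) + (-5)·4 + 3·1; 5·(-5) + 4·4 + (-1)·1; 6·(-5) + 1·4 + 6·1) = (8, -10, -20)
The requested component of w2 is -20.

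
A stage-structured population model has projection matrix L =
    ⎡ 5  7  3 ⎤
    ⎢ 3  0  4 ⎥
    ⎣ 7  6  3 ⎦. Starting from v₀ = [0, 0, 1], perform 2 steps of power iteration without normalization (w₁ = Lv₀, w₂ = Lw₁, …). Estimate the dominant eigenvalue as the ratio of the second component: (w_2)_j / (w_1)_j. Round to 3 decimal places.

w1 = Lv₀ = (5·0 + 7·0 + 3·1; 3·0 + 0·0 + 4·1; 7·0 + 6·0 + 3·1) = (3, 4, 3)
w2 = Lw1 = (5·3 + 7·4 + 3·3; 3·3 + 0·4 + 4·3; 7·3 + 6·4 + 3·3) = (52, 21, 54)
Ratio at component: 21 / 4 = 5.250

λ ≈ 5.250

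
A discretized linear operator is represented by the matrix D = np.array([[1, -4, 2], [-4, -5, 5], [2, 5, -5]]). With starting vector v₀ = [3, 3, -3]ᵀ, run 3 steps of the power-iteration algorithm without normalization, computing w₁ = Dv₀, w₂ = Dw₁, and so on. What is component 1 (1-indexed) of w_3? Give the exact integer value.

w1 = Dv₀ = (1·3 + (-4)·3 + 2·(-3); (-4)·3 + (-5)·3 + 5·(-3); 2·3 + 5·3 + (-5)·(-3)) = (-15, -42, 36)
w2 = Dw1 = (1·(-15) + (-4)·(-42) + 2·36; (-4)·(-15) + (-5)·(-42) + 5·36; 2·(-15) + 5·(-42) + (-5)·36) = (225, 450, -420)
w3 = Dw2 = (-2415, -5250, 4800)
The requested component of w3 is -2415.

-2415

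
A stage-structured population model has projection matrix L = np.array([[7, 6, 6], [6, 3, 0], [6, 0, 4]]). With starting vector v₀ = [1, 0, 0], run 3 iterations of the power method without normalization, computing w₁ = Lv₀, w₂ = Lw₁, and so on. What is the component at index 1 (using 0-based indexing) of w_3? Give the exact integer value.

906

w1 = Lv₀ = (7·1 + 6·0 + 6·0; 6·1 + 3·0 + 0·0; 6·1 + 0·0 + 4·0) = (7, 6, 6)
w2 = Lw1 = (7·7 + 6·6 + 6·6; 6·7 + 3·6 + 0·6; 6·7 + 0·6 + 4·6) = (121, 60, 66)
w3 = Lw2 = (1603, 906, 990)
The requested component of w3 is 906.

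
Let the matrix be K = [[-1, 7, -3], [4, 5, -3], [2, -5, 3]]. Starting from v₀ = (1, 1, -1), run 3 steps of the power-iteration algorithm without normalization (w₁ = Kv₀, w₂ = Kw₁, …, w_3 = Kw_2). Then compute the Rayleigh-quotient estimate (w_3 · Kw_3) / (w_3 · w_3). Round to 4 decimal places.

w1 = Kv₀ = (9, 12, -6)
w2 = Kw1 = (93, 114, -60)
w3 = Kw2 = (885, 1122, -564)
Kw3 = (8661, 10842, -5532)
w3·Kw3 = 885·8661 + 1122·10842 + (-564)·(-5532) = 22949757; w3·w3 = 885·885 + 1122·1122 + (-564)·(-564) = 2360205
λ ≈ 22949757/2360205 = 9.7236

9.7236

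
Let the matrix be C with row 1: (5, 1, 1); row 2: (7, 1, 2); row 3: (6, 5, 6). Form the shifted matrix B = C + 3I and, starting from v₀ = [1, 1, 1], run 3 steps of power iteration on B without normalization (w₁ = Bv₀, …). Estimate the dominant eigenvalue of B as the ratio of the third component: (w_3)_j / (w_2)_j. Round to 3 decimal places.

13.879

B = C + 3I has rows (8, 1, 1); (7, 4, 2); (6, 5, 9)
w1 = Bv₀ = (10, 13, 20)
w2 = Bw1 = (113, 162, 305)
w3 = Bw2 = (1371, 2049, 4233)
Ratio: 4233/305 = 13.879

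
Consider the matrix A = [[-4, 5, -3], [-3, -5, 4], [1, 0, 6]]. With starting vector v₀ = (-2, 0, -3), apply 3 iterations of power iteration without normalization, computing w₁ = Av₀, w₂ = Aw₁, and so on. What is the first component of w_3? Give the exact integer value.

w1 = Av₀ = (17, -6, -20)
w2 = Aw1 = (-38, -101, -103)
w3 = Aw2 = (-44, 207, -656)
The requested component of w3 is -44.

-44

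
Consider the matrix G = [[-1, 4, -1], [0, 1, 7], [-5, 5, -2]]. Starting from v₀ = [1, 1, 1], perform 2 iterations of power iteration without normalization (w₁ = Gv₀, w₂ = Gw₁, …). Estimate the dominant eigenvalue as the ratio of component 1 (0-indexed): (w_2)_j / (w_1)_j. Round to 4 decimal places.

λ ≈ -0.7500

w1 = Gv₀ = ((-1)·1 + 4·1 + (-1)·1; 0·1 + 1·1 + 7·1; (-5)·1 + 5·1 + (-2)·1) = (2, 8, -2)
w2 = Gw1 = ((-1)·2 + 4·8 + (-1)·(-2); 0·2 + 1·8 + 7·(-2); (-5)·2 + 5·8 + (-2)·(-2)) = (32, -6, 34)
Ratio at component: -6 / 8 = -0.7500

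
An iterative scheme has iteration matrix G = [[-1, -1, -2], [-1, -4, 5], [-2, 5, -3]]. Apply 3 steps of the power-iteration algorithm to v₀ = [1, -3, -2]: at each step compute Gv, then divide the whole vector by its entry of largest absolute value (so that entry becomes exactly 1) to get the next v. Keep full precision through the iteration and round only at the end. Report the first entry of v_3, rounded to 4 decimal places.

Gv0 = (6.00000, 1.00000, -11.00000); divide by -11.00000 → v1 = (-0.54545, -0.09091, 1.00000)
Gv1 = (-1.36364, 5.90909, -2.36364); divide by 5.90909 → v2 = (-0.23077, 1.00000, -0.40000)
Gv2 = (0.03077, -5.76923, 6.66154); divide by 6.66154 → v3 = (0.00462, -0.86605, 1.00000)
Requested entry of v3: -2/-433 = 0.0046

0.0046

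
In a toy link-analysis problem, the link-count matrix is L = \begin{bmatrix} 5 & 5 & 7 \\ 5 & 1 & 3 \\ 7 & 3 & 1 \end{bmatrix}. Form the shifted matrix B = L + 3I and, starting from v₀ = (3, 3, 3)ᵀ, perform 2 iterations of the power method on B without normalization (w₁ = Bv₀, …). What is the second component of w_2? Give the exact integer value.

B = L + 3I has rows (8, 5, 7); (5, 4, 3); (7, 3, 4)
w1 = Bv₀ = (8·3 + 5·3 + 7·3; 5·3 + 4·3 + 3·3; 7·3 + 3·3 + 4·3) = (60, 36, 42)
w2 = Bw1 = (8·60 + 5·36 + 7·42; 5·60 + 4·36 + 3·42; 7·60 + 3·36 + 4·42) = (954, 570, 696)
Requested component of w2: 570

570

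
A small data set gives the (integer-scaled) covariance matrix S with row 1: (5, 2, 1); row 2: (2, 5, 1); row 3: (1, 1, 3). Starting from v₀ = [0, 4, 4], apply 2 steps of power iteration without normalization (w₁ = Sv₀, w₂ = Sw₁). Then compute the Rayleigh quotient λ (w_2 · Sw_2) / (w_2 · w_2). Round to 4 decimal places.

7.3518

w1 = Sv₀ = (12, 24, 16)
w2 = Sw1 = (124, 160, 84)
Sw2 = (1024, 1132, 536)
w2·Sw2 = 124·1024 + 160·1132 + 84·536 = 353120; w2·w2 = 124·124 + 160·160 + 84·84 = 48032
λ ≈ 353120/48032 = 7.3518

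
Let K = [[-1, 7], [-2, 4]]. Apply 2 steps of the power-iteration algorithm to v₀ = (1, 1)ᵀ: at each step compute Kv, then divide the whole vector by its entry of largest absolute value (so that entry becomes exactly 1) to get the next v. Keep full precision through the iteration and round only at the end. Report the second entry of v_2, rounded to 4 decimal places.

-0.5000

Kv0 = (6.00000, 2.00000); divide by 6.00000 → v1 = (1.00000, 0.33333)
Kv1 = (1.33333, -0.66667); divide by 1.33333 → v2 = (1.00000, -0.50000)
Requested entry of v2: -4/8 = -0.5000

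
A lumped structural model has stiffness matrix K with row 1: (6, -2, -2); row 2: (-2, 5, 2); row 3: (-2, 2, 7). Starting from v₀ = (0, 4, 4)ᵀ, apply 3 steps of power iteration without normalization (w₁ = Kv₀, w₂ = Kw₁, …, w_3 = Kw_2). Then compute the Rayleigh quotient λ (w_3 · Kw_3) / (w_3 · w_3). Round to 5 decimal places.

w1 = Kv₀ = (6·0 + (-2)·4 + (-2)·4; (-2)·0 + 5·4 + 2·4; (-2)·0 + 2·4 + 7·4) = (-16, 28, 36)
w2 = Kw1 = (6·(-16) + (-2)·28 + (-2)·36; (-2)·(-16) + 5·28 + 2·36; (-2)·(-16) + 2·28 + 7·36) = (-224, 244, 340)
w3 = Kw2 = (-2512, 2348, 3316)
Kw3 = (-26400, 23396, 32932)
w3·Kw3 = (-2512)·(-26400) + 2348·23396 + 3316·32932 = 230453120; w3·w3 = (-2512)·(-2512) + 2348·2348 + 3316·3316 = 22819104
λ ≈ 230453120/22819104 = 10.09913

λ ≈ 10.09913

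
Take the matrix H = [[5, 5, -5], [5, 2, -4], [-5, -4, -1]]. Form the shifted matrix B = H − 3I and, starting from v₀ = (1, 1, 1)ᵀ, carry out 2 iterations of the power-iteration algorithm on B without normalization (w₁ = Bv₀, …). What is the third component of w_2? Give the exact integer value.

42

B = H − 3I has rows (2, 5, -5); (5, -1, -4); (-5, -4, -4)
w1 = Bv₀ = (2·1 + 5·1 + (-5)·1; 5·1 + (-1)·1 + (-4)·1; (-5)·1 + (-4)·1 + (-4)·1) = (2, 0, -13)
w2 = Bw1 = (2·2 + 5·0 + (-5)·(-13); 5·2 + (-1)·0 + (-4)·(-13); (-5)·2 + (-4)·0 + (-4)·(-13)) = (69, 62, 42)
Requested component of w2: 42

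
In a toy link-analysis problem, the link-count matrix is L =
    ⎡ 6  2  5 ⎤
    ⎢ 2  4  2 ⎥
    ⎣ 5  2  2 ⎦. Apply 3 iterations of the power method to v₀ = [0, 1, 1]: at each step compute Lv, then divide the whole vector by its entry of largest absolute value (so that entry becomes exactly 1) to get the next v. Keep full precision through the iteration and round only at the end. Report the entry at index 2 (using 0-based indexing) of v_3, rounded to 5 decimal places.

0.70530

Lv0 = (7.000000, 6.000000, 4.000000); divide by 7.000000 → v1 = (1.000000, 0.857143, 0.571429)
Lv1 = (10.571429, 6.571429, 7.857143); divide by 10.571429 → v2 = (1.000000, 0.621622, 0.743243)
Lv2 = (10.959459, 5.972973, 7.729730); divide by 10.959459 → v3 = (1.000000, 0.545006, 0.705302)
Requested entry of v3: 572/811 = 0.70530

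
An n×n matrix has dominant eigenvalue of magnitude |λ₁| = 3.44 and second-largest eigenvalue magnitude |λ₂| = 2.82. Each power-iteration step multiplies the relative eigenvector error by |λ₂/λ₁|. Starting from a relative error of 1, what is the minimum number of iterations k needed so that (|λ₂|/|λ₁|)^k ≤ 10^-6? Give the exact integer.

70

|λ₂/λ₁| = 2.82/3.44 = 0.81977
Need k ≥ ln(10^-6) / ln(0.81977) = -13.8155 / -0.1987 ≈ 69.517
Smallest integer k satisfying the bound: 70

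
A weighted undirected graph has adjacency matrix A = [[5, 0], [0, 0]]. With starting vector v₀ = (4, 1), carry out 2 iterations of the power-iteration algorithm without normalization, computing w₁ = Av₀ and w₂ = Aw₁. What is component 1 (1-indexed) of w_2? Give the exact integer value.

w1 = Av₀ = (20, 0)
w2 = Aw1 = (100, 0)
The requested component of w2 is 100.

100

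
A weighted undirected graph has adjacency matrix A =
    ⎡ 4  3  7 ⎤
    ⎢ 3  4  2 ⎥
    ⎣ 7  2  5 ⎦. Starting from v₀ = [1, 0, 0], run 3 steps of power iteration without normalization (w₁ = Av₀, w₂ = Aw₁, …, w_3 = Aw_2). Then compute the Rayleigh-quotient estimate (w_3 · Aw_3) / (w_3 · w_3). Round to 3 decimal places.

w1 = Av₀ = (4, 3, 7)
w2 = Aw1 = (74, 38, 69)
w3 = Aw2 = (893, 512, 939)
Aw3 = (11681, 6605, 11970)
w3·Aw3 = 893·11681 + 512·6605 + 939·11970 = 25052723; w3·w3 = 893·893 + 512·512 + 939·939 = 1941314
λ ≈ 25052723/1941314 = 12.905

12.905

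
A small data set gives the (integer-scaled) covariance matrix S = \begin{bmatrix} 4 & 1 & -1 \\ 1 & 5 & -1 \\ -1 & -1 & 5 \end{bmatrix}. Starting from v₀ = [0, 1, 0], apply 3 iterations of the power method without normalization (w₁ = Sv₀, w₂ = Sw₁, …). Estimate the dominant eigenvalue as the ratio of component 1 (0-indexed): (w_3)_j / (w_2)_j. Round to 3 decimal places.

w1 = Sv₀ = (4·0 + 1·1 + (-1)·0; 1·0 + 5·1 + (-1)·0; (-1)·0 + (-1)·1 + 5·0) = (1, 5, -1)
w2 = Sw1 = (4·1 + 1·5 + (-1)·(-1); 1·1 + 5·5 + (-1)·(-1); (-1)·1 + (-1)·5 + 5·(-1)) = (10, 27, -11)
w3 = Sw2 = (78, 156, -92)
Ratio at component: 156 / 27 = 5.778

λ ≈ 5.778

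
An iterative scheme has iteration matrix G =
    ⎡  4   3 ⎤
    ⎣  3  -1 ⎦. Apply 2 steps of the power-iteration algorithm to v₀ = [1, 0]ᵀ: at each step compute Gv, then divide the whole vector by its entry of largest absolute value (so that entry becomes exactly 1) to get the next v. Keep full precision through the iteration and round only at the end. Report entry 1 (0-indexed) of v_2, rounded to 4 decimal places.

Gv0 = (4.00000, 3.00000); divide by 4.00000 → v1 = (1.00000, 0.75000)
Gv1 = (6.25000, 2.25000); divide by 6.25000 → v2 = (1.00000, 0.36000)
Requested entry of v2: 9/25 = 0.3600

0.3600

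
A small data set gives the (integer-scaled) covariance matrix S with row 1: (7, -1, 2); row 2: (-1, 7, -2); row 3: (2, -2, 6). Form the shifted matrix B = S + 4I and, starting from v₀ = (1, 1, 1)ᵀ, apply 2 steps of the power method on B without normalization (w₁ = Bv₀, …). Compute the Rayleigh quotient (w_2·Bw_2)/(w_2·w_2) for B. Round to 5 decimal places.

B = S + 4I has rows (11, -1, 2); (-1, 11, -2); (2, -2, 10)
w1 = Bv₀ = (12, 8, 10)
w2 = Bw1 = (144, 56, 108)
Bw2 = (1744, 256, 1256)
w2·Bw2 = 401120; w2·w2 = 35536; μ ≈ 401120/35536 = 11.28771

11.28771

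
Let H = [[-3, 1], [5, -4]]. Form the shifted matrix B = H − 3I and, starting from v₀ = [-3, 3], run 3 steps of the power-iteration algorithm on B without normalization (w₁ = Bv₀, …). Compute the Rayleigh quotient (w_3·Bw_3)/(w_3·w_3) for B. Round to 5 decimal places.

μ ≈ -8.93616

B = H − 3I has rows (-6, 1); (5, -7)
w1 = Bv₀ = ((-6)·(-3) + 1·3; 5·(-3) + (-7)·3) = (21, -36)
w2 = Bw1 = ((-6)·21 + 1·(-36); 5·21 + (-7)·(-36)) = (-162, 357)
w3 = Bw2 = (1329, -3309)
Bw3 = (-11283, 29808)
w3·Bw3 = -113629779; w3·w3 = 12715722; μ ≈ -113629779/12715722 = -8.93616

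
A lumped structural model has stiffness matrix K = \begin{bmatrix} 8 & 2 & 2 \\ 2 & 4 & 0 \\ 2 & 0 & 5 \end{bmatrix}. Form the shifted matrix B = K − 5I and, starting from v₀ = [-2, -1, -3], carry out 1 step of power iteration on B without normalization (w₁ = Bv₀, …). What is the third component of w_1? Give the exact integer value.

B = K − 5I has rows (3, 2, 2); (2, -1, 0); (2, 0, 0)
w1 = Bv₀ = (3·(-2) + 2·(-1) + 2·(-3); 2·(-2) + (-1)·(-1) + 0·(-3); 2·(-2) + 0·(-1) + 0·(-3)) = (-14, -3, -4)
Requested component of w1: -4

-4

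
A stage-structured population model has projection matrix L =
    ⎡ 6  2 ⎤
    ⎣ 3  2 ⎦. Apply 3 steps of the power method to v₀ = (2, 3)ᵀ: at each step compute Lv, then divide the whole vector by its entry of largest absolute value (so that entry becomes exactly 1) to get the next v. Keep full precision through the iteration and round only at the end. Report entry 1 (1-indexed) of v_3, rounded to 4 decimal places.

1.0000

Lv0 = (18.00000, 12.00000); divide by 18.00000 → v1 = (1.00000, 0.66667)
Lv1 = (7.33333, 4.33333); divide by 7.33333 → v2 = (1.00000, 0.59091)
Lv2 = (7.18182, 4.18182); divide by 7.18182 → v3 = (1.00000, 0.58228)
Requested entry of v3: 948/948 = 1.0000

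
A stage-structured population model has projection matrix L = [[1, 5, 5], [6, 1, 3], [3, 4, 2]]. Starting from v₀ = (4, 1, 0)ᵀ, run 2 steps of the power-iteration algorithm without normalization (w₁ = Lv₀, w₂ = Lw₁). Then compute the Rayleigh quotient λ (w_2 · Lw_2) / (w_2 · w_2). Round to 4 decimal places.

9.4604

w1 = Lv₀ = (1·4 + 5·1 + 5·0; 6·4 + 1·1 + 3·0; 3·4 + 4·1 + 2·0) = (9, 25, 16)
w2 = Lw1 = (1·9 + 5·25 + 5·16; 6·9 + 1·25 + 3·16; 3·9 + 4·25 + 2·16) = (214, 127, 159)
Lw2 = (1644, 1888, 1468)
w2·Lw2 = 214·1644 + 127·1888 + 159·1468 = 825004; w2·w2 = 214·214 + 127·127 + 159·159 = 87206
λ ≈ 825004/87206 = 9.4604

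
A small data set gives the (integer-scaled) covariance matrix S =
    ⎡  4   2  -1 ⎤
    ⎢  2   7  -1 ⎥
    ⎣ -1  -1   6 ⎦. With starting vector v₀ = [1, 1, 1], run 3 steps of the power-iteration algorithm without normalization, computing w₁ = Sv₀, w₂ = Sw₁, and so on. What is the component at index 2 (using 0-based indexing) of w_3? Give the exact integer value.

w1 = Sv₀ = (5, 8, 4)
w2 = Sw1 = (32, 62, 11)
w3 = Sw2 = (241, 487, -28)
The requested component of w3 is -28.

-28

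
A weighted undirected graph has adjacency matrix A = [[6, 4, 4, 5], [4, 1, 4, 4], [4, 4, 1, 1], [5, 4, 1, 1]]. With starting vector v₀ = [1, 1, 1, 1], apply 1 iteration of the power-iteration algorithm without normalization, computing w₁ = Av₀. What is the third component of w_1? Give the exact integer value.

w1 = Av₀ = (6·1 + 4·1 + 4·1 + 5·1; 4·1 + 1·1 + 4·1 + 4·1; 4·1 + 4·1 + 1·1 + 1·1; 5·1 + 4·1 + 1·1 + 1·1) = (19, 13, 10, 11)
The requested component of w1 is 10.

10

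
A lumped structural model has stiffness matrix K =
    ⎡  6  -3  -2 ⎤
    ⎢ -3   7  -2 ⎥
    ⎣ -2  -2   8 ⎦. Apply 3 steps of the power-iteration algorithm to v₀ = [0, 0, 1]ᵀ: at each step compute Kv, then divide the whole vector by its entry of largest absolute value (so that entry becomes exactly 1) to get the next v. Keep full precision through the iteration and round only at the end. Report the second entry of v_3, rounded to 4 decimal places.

-0.3683

Kv0 = (-2.00000, -2.00000, 8.00000); divide by 8.00000 → v1 = (-0.25000, -0.25000, 1.00000)
Kv1 = (-2.75000, -3.00000, 9.00000); divide by 9.00000 → v2 = (-0.30556, -0.33333, 1.00000)
Kv2 = (-2.83333, -3.41667, 9.27778); divide by 9.27778 → v3 = (-0.30539, -0.36826, 1.00000)
Requested entry of v3: -246/668 = -0.3683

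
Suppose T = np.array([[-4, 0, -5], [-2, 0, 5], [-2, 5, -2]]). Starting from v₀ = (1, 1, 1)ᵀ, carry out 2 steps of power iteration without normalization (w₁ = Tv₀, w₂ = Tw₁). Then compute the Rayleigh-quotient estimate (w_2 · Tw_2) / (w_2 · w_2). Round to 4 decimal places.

-2.7699

w1 = Tv₀ = ((-4)·1 + 0·1 + (-5)·1; (-2)·1 + 0·1 + 5·1; (-2)·1 + 5·1 + (-2)·1) = (-9, 3, 1)
w2 = Tw1 = ((-4)·(-9) + 0·3 + (-5)·1; (-2)·(-9) + 0·3 + 5·1; (-2)·(-9) + 5·3 + (-2)·1) = (31, 23, 31)
Tw2 = (-279, 93, -9)
w2·Tw2 = 31·(-279) + 23·93 + 31·(-9) = -6789; w2·w2 = 31·31 + 23·23 + 31·31 = 2451
λ ≈ -6789/2451 = -2.7699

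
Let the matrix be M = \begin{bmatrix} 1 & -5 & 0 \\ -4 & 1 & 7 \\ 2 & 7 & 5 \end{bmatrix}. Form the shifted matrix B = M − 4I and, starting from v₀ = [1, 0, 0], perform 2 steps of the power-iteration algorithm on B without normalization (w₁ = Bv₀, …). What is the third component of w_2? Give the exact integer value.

B = M − 4I has rows (-3, -5, 0); (-4, -3, 7); (2, 7, 1)
w1 = Bv₀ = (-3, -4, 2)
w2 = Bw1 = (29, 38, -32)
Requested component of w2: -32

-32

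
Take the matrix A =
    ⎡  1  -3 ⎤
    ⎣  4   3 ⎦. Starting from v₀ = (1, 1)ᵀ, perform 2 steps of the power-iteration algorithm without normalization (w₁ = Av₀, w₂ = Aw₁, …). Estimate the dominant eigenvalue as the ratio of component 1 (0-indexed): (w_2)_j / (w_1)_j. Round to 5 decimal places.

1.85714

w1 = Av₀ = (-2, 7)
w2 = Aw1 = (-23, 13)
Ratio at component: 13 / 7 = 1.85714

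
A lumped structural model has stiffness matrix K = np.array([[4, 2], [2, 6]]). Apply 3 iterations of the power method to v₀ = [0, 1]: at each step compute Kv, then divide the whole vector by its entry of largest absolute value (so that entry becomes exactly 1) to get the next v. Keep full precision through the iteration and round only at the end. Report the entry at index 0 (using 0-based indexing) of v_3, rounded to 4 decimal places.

0.5714

Kv0 = (2.00000, 6.00000); divide by 6.00000 → v1 = (0.33333, 1.00000)
Kv1 = (3.33333, 6.66667); divide by 6.66667 → v2 = (0.50000, 1.00000)
Kv2 = (4.00000, 7.00000); divide by 7.00000 → v3 = (0.57143, 1.00000)
Requested entry of v3: 160/280 = 0.5714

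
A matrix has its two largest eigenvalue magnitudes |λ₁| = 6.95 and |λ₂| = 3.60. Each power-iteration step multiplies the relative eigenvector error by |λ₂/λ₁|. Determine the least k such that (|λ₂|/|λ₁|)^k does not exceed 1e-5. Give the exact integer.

18

|λ₂/λ₁| = 3.60/6.95 = 0.51799
Need k ≥ ln(1e-5) / ln(0.51799) = -11.5129 / -0.6578 ≈ 17.502
Smallest integer k satisfying the bound: 18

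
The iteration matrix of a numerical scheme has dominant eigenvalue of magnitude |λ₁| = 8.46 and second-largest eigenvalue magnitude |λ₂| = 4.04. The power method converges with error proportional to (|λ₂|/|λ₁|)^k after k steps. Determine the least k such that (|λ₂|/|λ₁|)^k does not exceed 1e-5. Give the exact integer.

16

|λ₂/λ₁| = 4.04/8.46 = 0.47754
Need k ≥ ln(1e-5) / ln(0.47754) = -11.5129 / -0.7391 ≈ 15.577
Smallest integer k satisfying the bound: 16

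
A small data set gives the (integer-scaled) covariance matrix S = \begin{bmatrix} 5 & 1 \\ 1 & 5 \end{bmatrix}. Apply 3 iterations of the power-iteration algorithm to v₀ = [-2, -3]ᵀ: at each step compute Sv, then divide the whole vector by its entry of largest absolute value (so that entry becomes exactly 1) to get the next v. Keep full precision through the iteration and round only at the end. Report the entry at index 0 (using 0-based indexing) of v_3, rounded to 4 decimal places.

0.8881

Sv0 = (-13.00000, -17.00000); divide by -17.00000 → v1 = (0.76471, 1.00000)
Sv1 = (4.82353, 5.76471); divide by 5.76471 → v2 = (0.83673, 1.00000)
Sv2 = (5.18367, 5.83673); divide by 5.83673 → v3 = (0.88811, 1.00000)
Requested entry of v3: -508/-572 = 0.8881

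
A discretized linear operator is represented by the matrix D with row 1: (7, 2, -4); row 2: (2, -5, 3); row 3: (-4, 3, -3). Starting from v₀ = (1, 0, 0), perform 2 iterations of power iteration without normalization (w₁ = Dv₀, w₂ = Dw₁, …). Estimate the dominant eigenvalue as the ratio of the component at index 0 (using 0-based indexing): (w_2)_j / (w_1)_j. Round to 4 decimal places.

λ ≈ 9.8571

w1 = Dv₀ = (7·1 + 2·0 + (-4)·0; 2·1 + (-5)·0 + 3·0; (-4)·1 + 3·0 + (-3)·0) = (7, 2, -4)
w2 = Dw1 = (7·7 + 2·2 + (-4)·(-4); 2·7 + (-5)·2 + 3·(-4); (-4)·7 + 3·2 + (-3)·(-4)) = (69, -8, -10)
Ratio at component: 69 / 7 = 9.8571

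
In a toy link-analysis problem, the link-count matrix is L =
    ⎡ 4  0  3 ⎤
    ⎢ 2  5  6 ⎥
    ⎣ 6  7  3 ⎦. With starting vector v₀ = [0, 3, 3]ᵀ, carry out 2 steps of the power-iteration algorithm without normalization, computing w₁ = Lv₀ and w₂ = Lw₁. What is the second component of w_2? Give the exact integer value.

w1 = Lv₀ = (9, 33, 30)
w2 = Lw1 = (126, 363, 375)
The requested component of w2 is 363.

363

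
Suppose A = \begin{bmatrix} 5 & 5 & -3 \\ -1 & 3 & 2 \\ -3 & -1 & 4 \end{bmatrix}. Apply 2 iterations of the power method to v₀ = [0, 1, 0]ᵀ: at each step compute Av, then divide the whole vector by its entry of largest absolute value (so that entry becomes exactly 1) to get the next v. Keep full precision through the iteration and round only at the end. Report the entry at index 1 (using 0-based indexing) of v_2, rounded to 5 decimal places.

Av0 = (5.000000, 3.000000, -1.000000); divide by 5.000000 → v1 = (1.000000, 0.600000, -0.200000)
Av1 = (8.600000, 0.400000, -4.400000); divide by 8.600000 → v2 = (1.000000, 0.046512, -0.511628)
Requested entry of v2: 2/43 = 0.04651

0.04651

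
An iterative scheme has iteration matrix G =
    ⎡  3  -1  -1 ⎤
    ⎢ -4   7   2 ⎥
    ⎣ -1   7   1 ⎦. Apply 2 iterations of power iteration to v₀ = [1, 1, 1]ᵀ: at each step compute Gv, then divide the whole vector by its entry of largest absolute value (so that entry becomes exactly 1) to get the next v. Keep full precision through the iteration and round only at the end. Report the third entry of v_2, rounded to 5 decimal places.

0.91111

Gv0 = (1.000000, 5.000000, 7.000000); divide by 7.000000 → v1 = (0.142857, 0.714286, 1.000000)
Gv1 = (-1.285714, 6.428571, 5.857143); divide by 6.428571 → v2 = (-0.200000, 1.000000, 0.911111)
Requested entry of v2: 41/45 = 0.91111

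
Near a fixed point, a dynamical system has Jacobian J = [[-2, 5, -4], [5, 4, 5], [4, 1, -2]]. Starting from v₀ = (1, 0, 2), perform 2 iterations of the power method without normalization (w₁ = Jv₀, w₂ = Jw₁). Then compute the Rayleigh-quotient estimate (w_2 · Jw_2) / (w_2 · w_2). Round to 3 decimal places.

w1 = Jv₀ = (-10, 15, 0)
w2 = Jw1 = (95, 10, -25)
Jw2 = (-40, 390, 440)
w2·Jw2 = 95·(-40) + 10·390 + (-25)·440 = -10900; w2·w2 = 95·95 + 10·10 + (-25)·(-25) = 9750
λ ≈ -10900/9750 = -1.118

-1.118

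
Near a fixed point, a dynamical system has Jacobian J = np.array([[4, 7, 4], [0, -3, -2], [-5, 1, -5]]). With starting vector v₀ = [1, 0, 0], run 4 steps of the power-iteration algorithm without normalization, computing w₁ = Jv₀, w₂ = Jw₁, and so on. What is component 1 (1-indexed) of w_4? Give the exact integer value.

36

w1 = Jv₀ = (4·1 + 7·0 + 4·0; 0·1 + (-3)·0 + (-2)·0; (-5)·1 + 1·0 + (-5)·0) = (4, 0, -5)
w2 = Jw1 = (4·4 + 7·0 + 4·(-5); 0·4 + (-3)·0 + (-2)·(-5); (-5)·4 + 1·0 + (-5)·(-5)) = (-4, 10, 5)
w3 = Jw2 = (74, -40, 5)
w4 = Jw3 = (36, 110, -435)
The requested component of w4 is 36.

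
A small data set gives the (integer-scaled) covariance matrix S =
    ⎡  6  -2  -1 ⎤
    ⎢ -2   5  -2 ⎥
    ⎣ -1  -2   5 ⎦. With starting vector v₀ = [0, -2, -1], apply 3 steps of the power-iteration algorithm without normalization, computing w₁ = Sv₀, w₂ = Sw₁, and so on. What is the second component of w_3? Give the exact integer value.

-346

w1 = Sv₀ = (5, -8, -1)
w2 = Sw1 = (47, -48, 6)
w3 = Sw2 = (372, -346, 79)
The requested component of w3 is -346.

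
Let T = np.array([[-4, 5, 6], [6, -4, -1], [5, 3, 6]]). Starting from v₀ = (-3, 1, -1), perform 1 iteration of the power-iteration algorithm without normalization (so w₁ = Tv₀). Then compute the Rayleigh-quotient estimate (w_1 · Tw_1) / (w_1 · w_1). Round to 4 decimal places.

w1 = Tv₀ = ((-4)·(-3) + 5·1 + 6·(-1); 6·(-3) + (-4)·1 + (-1)·(-1); 5·(-3) + 3·1 + 6·(-1)) = (11, -21, -18)
Tw1 = (-257, 168, -116)
w1·Tw1 = 11·(-257) + (-21)·168 + (-18)·(-116) = -4267; w1·w1 = 11·11 + (-21)·(-21) + (-18)·(-18) = 886
λ ≈ -4267/886 = -4.8160

-4.8160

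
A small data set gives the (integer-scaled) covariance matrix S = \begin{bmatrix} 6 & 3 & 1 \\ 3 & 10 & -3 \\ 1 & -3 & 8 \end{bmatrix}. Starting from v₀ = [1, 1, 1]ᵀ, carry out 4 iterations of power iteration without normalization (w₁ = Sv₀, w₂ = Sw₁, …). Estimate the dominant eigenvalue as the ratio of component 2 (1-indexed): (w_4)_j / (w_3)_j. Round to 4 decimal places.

12.1662

w1 = Sv₀ = (6·1 + 3·1 + 1·1; 3·1 + 10·1 + (-3)·1; 1·1 + (-3)·1 + 8·1) = (10, 10, 6)
w2 = Sw1 = (6·10 + 3·10 + 1·6; 3·10 + 10·10 + (-3)·6; 1·10 + (-3)·10 + 8·6) = (96, 112, 28)
w3 = Sw2 = (940, 1324, -16)
w4 = Sw3 = (9596, 16108, -3160)
Ratio at component: 16108 / 1324 = 12.1662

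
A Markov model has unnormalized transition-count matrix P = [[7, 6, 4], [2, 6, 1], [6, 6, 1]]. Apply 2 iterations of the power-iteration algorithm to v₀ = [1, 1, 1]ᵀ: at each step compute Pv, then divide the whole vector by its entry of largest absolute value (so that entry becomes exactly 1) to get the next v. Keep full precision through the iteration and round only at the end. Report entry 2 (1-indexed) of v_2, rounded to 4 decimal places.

Pv0 = (17.00000, 9.00000, 13.00000); divide by 17.00000 → v1 = (1.00000, 0.52941, 0.76471)
Pv1 = (13.23529, 5.94118, 9.94118); divide by 13.23529 → v2 = (1.00000, 0.44889, 0.75111)
Requested entry of v2: 101/225 = 0.4489

0.4489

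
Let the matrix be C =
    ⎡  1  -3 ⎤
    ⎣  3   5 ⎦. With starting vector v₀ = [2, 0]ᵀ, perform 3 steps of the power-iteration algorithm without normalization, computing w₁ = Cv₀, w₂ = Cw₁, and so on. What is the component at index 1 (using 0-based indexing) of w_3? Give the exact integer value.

132

w1 = Cv₀ = (1·2 + (-3)·0; 3·2 + 5·0) = (2, 6)
w2 = Cw1 = (1·2 + (-3)·6; 3·2 + 5·6) = (-16, 36)
w3 = Cw2 = (-124, 132)
The requested component of w3 is 132.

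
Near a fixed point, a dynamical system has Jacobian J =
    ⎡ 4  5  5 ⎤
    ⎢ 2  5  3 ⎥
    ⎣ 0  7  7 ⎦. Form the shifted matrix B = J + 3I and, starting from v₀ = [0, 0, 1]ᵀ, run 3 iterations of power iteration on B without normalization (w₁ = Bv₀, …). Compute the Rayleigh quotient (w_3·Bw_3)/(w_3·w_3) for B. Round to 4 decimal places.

B = J + 3I has rows (7, 5, 5); (2, 8, 3); (0, 7, 10)
w1 = Bv₀ = (5, 3, 10)
w2 = Bw1 = (100, 64, 121)
w3 = Bw2 = (1625, 1075, 1658)
Bw3 = (25040, 16824, 24105)
w3·Bw3 = 98741890; w3·w3 = 6545214; μ ≈ 98741890/6545214 = 15.0861

15.0861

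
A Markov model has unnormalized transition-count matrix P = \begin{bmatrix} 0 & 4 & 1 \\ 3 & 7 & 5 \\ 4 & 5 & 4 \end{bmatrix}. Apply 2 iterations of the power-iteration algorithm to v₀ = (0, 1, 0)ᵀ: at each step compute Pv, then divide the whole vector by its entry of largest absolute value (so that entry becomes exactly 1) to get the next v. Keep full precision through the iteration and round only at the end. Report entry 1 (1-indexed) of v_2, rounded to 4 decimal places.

0.3837

Pv0 = (4.00000, 7.00000, 5.00000); divide by 7.00000 → v1 = (0.57143, 1.00000, 0.71429)
Pv1 = (4.71429, 12.28571, 10.14286); divide by 12.28571 → v2 = (0.38372, 1.00000, 0.82558)
Requested entry of v2: 33/86 = 0.3837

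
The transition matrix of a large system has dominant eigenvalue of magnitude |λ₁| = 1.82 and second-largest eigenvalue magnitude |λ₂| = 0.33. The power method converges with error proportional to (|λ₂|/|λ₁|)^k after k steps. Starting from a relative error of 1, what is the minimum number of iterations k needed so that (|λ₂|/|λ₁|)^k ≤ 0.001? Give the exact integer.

|λ₂/λ₁| = 0.33/1.82 = 0.18132
Need k ≥ ln(0.001) / ln(0.18132) = -6.9078 / -1.7075 ≈ 4.046
Smallest integer k satisfying the bound: 5

5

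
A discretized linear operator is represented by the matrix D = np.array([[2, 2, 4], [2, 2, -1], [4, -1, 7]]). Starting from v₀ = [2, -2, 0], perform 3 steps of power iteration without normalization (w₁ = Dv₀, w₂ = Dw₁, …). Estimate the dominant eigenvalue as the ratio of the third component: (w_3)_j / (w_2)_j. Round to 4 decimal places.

w1 = Dv₀ = (0, 0, 10)
w2 = Dw1 = (40, -10, 70)
w3 = Dw2 = (340, -10, 660)
Ratio at component: 660 / 70 = 9.4286

9.4286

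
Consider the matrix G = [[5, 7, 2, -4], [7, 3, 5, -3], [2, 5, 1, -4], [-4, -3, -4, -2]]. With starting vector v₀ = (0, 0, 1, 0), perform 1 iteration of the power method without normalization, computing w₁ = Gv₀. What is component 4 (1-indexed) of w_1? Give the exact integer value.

w1 = Gv₀ = (2, 5, 1, -4)
The requested component of w1 is -4.

-4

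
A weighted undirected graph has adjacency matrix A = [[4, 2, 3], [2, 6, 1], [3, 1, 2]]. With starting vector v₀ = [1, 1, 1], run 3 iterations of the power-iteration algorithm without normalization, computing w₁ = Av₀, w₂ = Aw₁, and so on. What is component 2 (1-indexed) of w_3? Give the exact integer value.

w1 = Av₀ = (4·1 + 2·1 + 3·1; 2·1 + 6·1 + 1·1; 3·1 + 1·1 + 2·1) = (9, 9, 6)
w2 = Aw1 = (4·9 + 2·9 + 3·6; 2·9 + 6·9 + 1·6; 3·9 + 1·9 + 2·6) = (72, 78, 48)
w3 = Aw2 = (588, 660, 390)
The requested component of w3 is 660.

660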